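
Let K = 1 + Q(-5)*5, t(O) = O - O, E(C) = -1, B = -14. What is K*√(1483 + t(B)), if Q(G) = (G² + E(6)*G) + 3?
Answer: 166*√1483 ≈ 6392.6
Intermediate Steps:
t(O) = 0
Q(G) = 3 + G² - G (Q(G) = (G² - G) + 3 = 3 + G² - G)
K = 166 (K = 1 + (3 + (-5)² - 1*(-5))*5 = 1 + (3 + 25 + 5)*5 = 1 + 33*5 = 1 + 165 = 166)
K*√(1483 + t(B)) = 166*√(1483 + 0) = 166*√1483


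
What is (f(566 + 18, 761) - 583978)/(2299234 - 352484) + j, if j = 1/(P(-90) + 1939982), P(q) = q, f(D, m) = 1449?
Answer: -565020700059/1888242375500 ≈ -0.29923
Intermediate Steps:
j = 1/1939892 (j = 1/(-90 + 1939982) = 1/1939892 ≈ 5.1549e-7)
(f(566 + 18, 761) - 583978)/(2299234 - 352484) + j = (1449 - 583978)/(2299234 - 352484) + 1/1939892 = -582529/1946750 + 1/1939892 = -565020700059/1888242375500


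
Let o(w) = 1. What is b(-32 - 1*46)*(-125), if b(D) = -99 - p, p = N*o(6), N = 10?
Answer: 13625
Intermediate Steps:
p = 10 (p = 10*1 = 10)
b(D) = -109 (b(D) = -99 - 1*10 = -99 - 10 = -109)
b(-32 - 1*46)*(-125) = -109*(-125) = 13625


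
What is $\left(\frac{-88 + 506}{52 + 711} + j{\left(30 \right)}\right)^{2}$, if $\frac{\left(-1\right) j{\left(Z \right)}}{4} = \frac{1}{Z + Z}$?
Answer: $\frac{30327049}{130988025} \approx 0.23153$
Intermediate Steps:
$j{\left(Z \right)} = - \frac{2}{Z}$ ($j{\left(Z \right)} = - \frac{4}{Z + Z} = - \frac{4}{2 Z} = - 4 \frac{1}{2 Z} = - \frac{2}{Z}$)
$\left(\frac{-88 + 506}{52 + 711} + j{\left(30 \right)}\right)^{2} = \left(\frac{-88 + 506}{52 + 711} - \frac{2}{30}\right)^{2} = \left(\frac{418}{763} - \frac{1}{15}\right)^{2} = \left(\frac{5507}{11445}\right)^{2} = \frac{30327049}{130988025}$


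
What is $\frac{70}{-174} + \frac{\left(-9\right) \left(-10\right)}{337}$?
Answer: $- \frac{3965}{29319} \approx -0.13524$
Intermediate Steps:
$\frac{70}{-174} + \frac{\left(-9\right) \left(-10\right)}{337} = 70 \left(- \frac{1}{174}\right) + 90 \cdot \frac{1}{337} = - \frac{35}{87} + \frac{90}{337} = - \frac{3965}{29319}$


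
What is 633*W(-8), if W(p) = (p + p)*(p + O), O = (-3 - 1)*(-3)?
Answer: -40512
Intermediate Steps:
O = 12 (O = -4*(-3) = 12)
W(p) = 2*p*(12 + p) (W(p) = (p + p)*(p + 12) = (2*p)*(12 + p) = 2*p*(12 + p))
633*W(-8) = 633*(2*(-8)*(12 - 8)) = 633*(2*(-8)*4) = 633*(-64) = -40512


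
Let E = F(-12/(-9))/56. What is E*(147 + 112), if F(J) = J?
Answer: 37/6 ≈ 6.1667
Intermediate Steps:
E = 1/42 (E = -12/(-9)/56 = -12*(-⅑)*(1/56) = (4/3)*(1/56) = 1/42 ≈ 0.023810)
E*(147 + 112) = (147 + 112)/42 = (1/42)*259 = 37/6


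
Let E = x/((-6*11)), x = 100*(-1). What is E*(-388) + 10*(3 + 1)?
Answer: -18080/33 ≈ -547.88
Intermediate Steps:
x = -100
E = 50/33 (E = -100/((-6*11)) = -100/(-66) = -100*(-1/66) = 50/33 ≈ 1.5152)
E*(-388) + 10*(3 + 1) = (50/33)*(-388) + 10*(3 + 1) = -19400/33 + 10*4 = -19400/33 + 40 = -18080/33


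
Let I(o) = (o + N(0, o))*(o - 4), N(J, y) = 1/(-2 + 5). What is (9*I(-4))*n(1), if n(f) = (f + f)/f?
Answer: 528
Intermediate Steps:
N(J, y) = ⅓ (N(J, y) = 1/3 = ⅓)
n(f) = 2 (n(f) = (2*f)/f = 2)
I(o) = (-4 + o)*(⅓ + o) (I(o) = (o + ⅓)*(o - 4) = (⅓ + o)*(-4 + o) = (-4 + o)*(⅓ + o))
(9*I(-4))*n(1) = (9*(-4/3 + (-4)² - 11/3*(-4)))*2 = (9*(-4/3 + 16 + 44/3))*2 = (9*(88/3))*2 = 264*2 = 528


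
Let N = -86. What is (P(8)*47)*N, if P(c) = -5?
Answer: 20210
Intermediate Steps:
(P(8)*47)*N = -5*47*(-86) = -235*(-86) = 20210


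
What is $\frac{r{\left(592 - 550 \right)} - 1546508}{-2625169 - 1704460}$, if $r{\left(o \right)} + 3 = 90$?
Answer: $\frac{1546421}{4329629} \approx 0.35717$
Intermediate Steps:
$r{\left(o \right)} = 87$ ($r{\left(o \right)} = -3 + 90 = 87$)
$\frac{r{\left(592 - 550 \right)} - 1546508}{-2625169 - 1704460} = \frac{87 - 1546508}{-2625169 - 1704460} = - \frac{1546421}{-4329629} = \left(-1546421\right) \left(- \frac{1}{4329629}\right) = \frac{1546421}{4329629}$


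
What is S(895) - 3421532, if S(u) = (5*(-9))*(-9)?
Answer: -3421127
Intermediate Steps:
S(u) = 405 (S(u) = -45*(-9) = 405)
S(895) - 3421532 = 405 - 3421532 = -3421127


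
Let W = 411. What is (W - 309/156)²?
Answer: 452370361/2704 ≈ 1.6730e+5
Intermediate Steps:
(W - 309/156)² = (411 - 309/156)² = (411 - 309*1/156)² = (411 - 103/52)² = (21269/52)² = 452370361/2704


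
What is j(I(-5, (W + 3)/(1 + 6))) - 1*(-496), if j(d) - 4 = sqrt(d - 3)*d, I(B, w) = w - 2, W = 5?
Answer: 500 - 18*I*sqrt(21)/49 ≈ 500.0 - 1.6834*I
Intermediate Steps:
I(B, w) = -2 + w
j(d) = 4 + d*sqrt(-3 + d) (j(d) = 4 + sqrt(d - 3)*d = 4 + sqrt(-3 + d)*d = 4 + d*sqrt(-3 + d))
j(I(-5, (W + 3)/(1 + 6))) - 1*(-496) = (4 + (-2 + (5 + 3)/(1 + 6))*sqrt(-3 + (-2 + (5 + 3)/(1 + 6)))) - 1*(-496) = (4 + (-2 + 8/7)*sqrt(-3 + (-2 + 8/7))) + 496 = (4 - 6*sqrt(-3 - 6/7)/7) + 496 = (4 - 18*I*sqrt(21)/49) + 496 = 500 - 18*I*sqrt(21)/49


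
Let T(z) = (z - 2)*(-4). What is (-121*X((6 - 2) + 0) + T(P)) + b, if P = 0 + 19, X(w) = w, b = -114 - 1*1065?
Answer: -1731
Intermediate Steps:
b = -1179 (b = -114 - 1065 = -1179)
P = 19
T(z) = 8 - 4*z (T(z) = (-2 + z)*(-4) = 8 - 4*z)
(-121*X((6 - 2) + 0) + T(P)) + b = (-121*((6 - 2) + 0) + (8 - 4*19)) - 1179 = (-121*(4 + 0) + (8 - 76)) - 1179 = (-121*4 - 68) - 1179 = (-484 - 68) - 1179 = -552 - 1179 = -1731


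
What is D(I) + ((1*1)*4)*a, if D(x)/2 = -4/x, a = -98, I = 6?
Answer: -1180/3 ≈ -393.33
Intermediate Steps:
D(x) = -8/x (D(x) = 2*(-4/x) = -8/x)
D(I) + ((1*1)*4)*a = -8/6 + ((1*1)*4)*(-98) = -8*⅙ + (1*4)*(-98) = -4/3 + 4*(-98) = -4/3 - 392 = -1180/3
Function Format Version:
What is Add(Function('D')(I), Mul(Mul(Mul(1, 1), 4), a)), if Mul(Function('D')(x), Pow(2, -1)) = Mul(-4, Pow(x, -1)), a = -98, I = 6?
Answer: Rational(-1180, 3) ≈ -393.33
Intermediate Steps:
Function('D')(x) = Mul(-8, Pow(x, -1)) (Function('D')(x) = Mul(2, Mul(-4, Pow(x, -1))) = Mul(-8, Pow(x, -1)))
Add(Function('D')(I), Mul(Mul(Mul(1, 1), 4), a)) = Add(Mul(-8, Pow(6, -1)), Mul(Mul(Mul(1, 1), 4), -98)) = Add(Mul(-8, Rational(1, 6)), Mul(Mul(1, 4), -98)) = Add(Rational(-4, 3), Mul(4, -98)) = Add(Rational(-4, 3), -392) = Rational(-1180, 3)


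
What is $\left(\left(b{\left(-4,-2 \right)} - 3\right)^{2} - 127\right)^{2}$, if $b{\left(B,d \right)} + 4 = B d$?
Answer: $15876$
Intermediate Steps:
$b{\left(B,d \right)} = -4 + B d$
$\left(\left(b{\left(-4,-2 \right)} - 3\right)^{2} - 127\right)^{2} = \left(\left(\left(-4 - -8\right) - 3\right)^{2} - 127\right)^{2} = \left(\left(\left(-4 + 8\right) - 3\right)^{2} - 127\right)^{2} = \left(\left(4 - 3\right)^{2} - 127\right)^{2} = \left(1^{2} - 127\right)^{2} = \left(1 - 127\right)^{2} = \left(-126\right)^{2} = 15876$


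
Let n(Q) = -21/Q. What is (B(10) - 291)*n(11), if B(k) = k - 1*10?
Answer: 6111/11 ≈ 555.54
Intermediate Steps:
B(k) = -10 + k (B(k) = k - 10 = -10 + k)
(B(10) - 291)*n(11) = ((-10 + 10) - 291)*(-21/11) = (0 - 291)*(-21*1/11) = -291*(-21/11) = 6111/11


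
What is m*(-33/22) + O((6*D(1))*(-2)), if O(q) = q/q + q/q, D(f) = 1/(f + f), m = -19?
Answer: 61/2 ≈ 30.500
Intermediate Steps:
D(f) = 1/(2*f)
O(q) = 2 (O(q) = 1 + 1 = 2)
m*(-33/22) + O((6*D(1))*(-2)) = -(-627)/22 + 2 = -19*(-3/2) + 2 = 57/2 + 2 = 61/2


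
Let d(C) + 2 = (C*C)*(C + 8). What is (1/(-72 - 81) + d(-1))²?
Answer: 583696/23409 ≈ 24.935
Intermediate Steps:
d(C) = -2 + C²*(8 + C) (d(C) = -2 + (C*C)*(C + 8) = -2 + C²*(8 + C))
(1/(-72 - 81) + d(-1))² = (1/(-72 - 81) + (-2 + (-1)³ + 8*(-1)²))² = (1/(-153) + (-2 - 1 + 8*1))² = (-1/153 + (-2 - 1 + 8))² = (-1/153 + 5)² = (764/153)² = 583696/23409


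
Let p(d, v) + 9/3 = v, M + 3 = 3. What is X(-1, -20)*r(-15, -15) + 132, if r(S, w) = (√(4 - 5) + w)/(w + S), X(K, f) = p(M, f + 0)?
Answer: 241/2 + 23*I/30 ≈ 120.5 + 0.76667*I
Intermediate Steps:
M = 0 (M = -3 + 3 = 0)
p(d, v) = -3 + v
X(K, f) = -3 + f (X(K, f) = -3 + (f + 0) = -3 + f)
r(S, w) = (I + w)/(S + w) (r(S, w) = (√(-1) + w)/(S + w) = (I + w)/(S + w))
X(-1, -20)*r(-15, -15) + 132 = (-3 - 20)*((I - 15)/(-15 - 15)) + 132 = -23*(-15 + I)/(-30) + 132 = -(-23)*(-15 + I)/30 + 132 = -23*(½ - I/30) + 132 = (-23/2 + 23*I/30) + 132 = 241/2 + 23*I/30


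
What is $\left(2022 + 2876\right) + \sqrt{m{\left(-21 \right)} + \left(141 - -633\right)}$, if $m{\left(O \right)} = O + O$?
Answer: $4898 + 2 \sqrt{183} \approx 4925.1$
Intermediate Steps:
$m{\left(O \right)} = 2 O$
$\left(2022 + 2876\right) + \sqrt{m{\left(-21 \right)} + \left(141 - -633\right)} = \left(2022 + 2876\right) + \sqrt{2 \left(-21\right) + \left(141 - -633\right)} = 4898 + \sqrt{-42 + \left(141 + 633\right)} = 4898 + \sqrt{-42 + 774} = 4898 + \sqrt{732} = 4898 + 2 \sqrt{183}$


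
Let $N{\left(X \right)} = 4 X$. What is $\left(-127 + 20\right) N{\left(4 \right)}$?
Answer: $-1712$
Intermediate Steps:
$\left(-127 + 20\right) N{\left(4 \right)} = \left(-127 + 20\right) 4 \cdot 4 = \left(-107\right) 16 = -1712$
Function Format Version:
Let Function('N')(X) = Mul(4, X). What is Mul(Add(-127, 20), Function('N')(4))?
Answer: -1712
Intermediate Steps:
Mul(Add(-127, 20), Function('N')(4)) = Mul(Add(-127, 20), Mul(4, 4)) = Mul(-107, 16) = -1712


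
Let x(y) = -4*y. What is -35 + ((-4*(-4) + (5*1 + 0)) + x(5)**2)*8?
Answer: 3333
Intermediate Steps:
-35 + ((-4*(-4) + (5*1 + 0)) + x(5)**2)*8 = -35 + ((-4*(-4) + (5*1 + 0)) + (-4*5)**2)*8 = -35 + ((16 + (5 + 0)) + (-20)**2)*8 = -35 + ((16 + 5) + 400)*8 = -35 + (21 + 400)*8 = -35 + 421*8 = -35 + 3368 = 3333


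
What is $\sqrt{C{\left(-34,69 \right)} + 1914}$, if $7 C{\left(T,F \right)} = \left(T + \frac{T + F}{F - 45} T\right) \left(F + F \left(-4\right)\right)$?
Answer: $\frac{\sqrt{859593}}{14} \approx 66.224$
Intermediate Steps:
$C{\left(T,F \right)} = - \frac{3 F \left(T + \frac{T \left(F + T\right)}{-45 + F}\right)}{7}$ ($C{\left(T,F \right)} = \frac{\left(T + \frac{T + F}{F - 45} T\right) \left(F + F \left(-4\right)\right)}{7} = \frac{\left(T + \frac{F + T}{-45 + F} T\right) \left(F - 4 F\right)}{7} = \frac{\left(T + \frac{F + T}{-45 + F} T\right) \left(- 3 F\right)}{7} = \frac{\left(T + \frac{T \left(F + T\right)}{-45 + F}\right) \left(- 3 F\right)}{7} = \frac{\left(-3\right) F \left(T + \frac{T \left(F + T\right)}{-45 + F}\right)}{7} = - \frac{3 F \left(T + \frac{T \left(F + T\right)}{-45 + F}\right)}{7}$)
$\sqrt{C{\left(-34,69 \right)} + 1914} = \sqrt{\frac{3}{7} \cdot 69 \left(-34\right) \frac{1}{-45 + 69} \left(45 - -34 - 138\right) + 1914} = \sqrt{\frac{3}{7} \cdot 69 \left(-34\right) \frac{1}{24} \left(45 + 34 - 138\right) + 1914} = \sqrt{\frac{3}{7} \cdot 69 \left(-34\right) \frac{1}{24} \left(-59\right) + 1914} = \sqrt{\frac{69207}{28} + 1914} = \sqrt{\frac{122799}{28}} = \frac{\sqrt{859593}}{14}$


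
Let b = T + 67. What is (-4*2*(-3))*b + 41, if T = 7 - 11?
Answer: 1553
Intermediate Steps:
T = -4
b = 63 (b = -4 + 67 = 63)
(-4*2*(-3))*b + 41 = (-4*2*(-3))*63 + 41 = -8*(-3)*63 + 41 = 24*63 + 41 = 1512 + 41 = 1553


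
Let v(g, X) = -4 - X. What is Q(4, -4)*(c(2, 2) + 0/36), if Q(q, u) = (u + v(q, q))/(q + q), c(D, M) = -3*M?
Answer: 9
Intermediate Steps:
Q(q, u) = (-4 + u - q)/(2*q) (Q(q, u) = (u + (-4 - q))/(q + q) = (-4 + u - q)/((2*q)) = (-4 + u - q)*(1/(2*q)) = (-4 + u - q)/(2*q))
Q(4, -4)*(c(2, 2) + 0/36) = ((1/2)*(-4 - 4 - 1*4)/4)*(-3*2 + 0/36) = ((1/2)*(1/4)*(-4 - 4 - 4))*(-6 + 0*(1/36)) = ((1/2)*(1/4)*(-12))*(-6 + 0) = -3/2*(-6) = 9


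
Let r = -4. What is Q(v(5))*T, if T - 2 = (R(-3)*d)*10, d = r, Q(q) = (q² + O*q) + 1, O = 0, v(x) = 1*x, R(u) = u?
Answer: 3172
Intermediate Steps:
v(x) = x
Q(q) = 1 + q² (Q(q) = (q² + 0*q) + 1 = (q² + 0) + 1 = q² + 1 = 1 + q²)
d = -4
T = 122 (T = 2 - 3*(-4)*10 = 2 + 12*10 = 2 + 120 = 122)
Q(v(5))*T = (1 + 5²)*122 = (1 + 25)*122 = 26*122 = 3172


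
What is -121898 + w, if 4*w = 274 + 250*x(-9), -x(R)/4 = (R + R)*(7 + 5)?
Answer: -135659/2 ≈ -67830.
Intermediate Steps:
x(R) = -96*R (x(R) = -4*(R + R)*(7 + 5) = -4*2*R*12 = -96*R)
w = 108137/2 (w = (274 + 250*(-96*(-9)))/4 = (274 + 250*864)/4 = (274 + 216000)/4 = (1/4)*216274 = 108137/2 ≈ 54069.)
-121898 + w = -121898 + 108137/2 = -135659/2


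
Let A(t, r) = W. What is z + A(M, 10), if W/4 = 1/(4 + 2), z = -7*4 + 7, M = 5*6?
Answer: -61/3 ≈ -20.333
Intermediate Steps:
M = 30
z = -21 (z = -28 + 7 = -21)
W = ⅔ (W = 4/(4 + 2) = 4/6 = 4*(⅙) = ⅔ ≈ 0.66667)
A(t, r) = ⅔
z + A(M, 10) = -21 + ⅔ = -61/3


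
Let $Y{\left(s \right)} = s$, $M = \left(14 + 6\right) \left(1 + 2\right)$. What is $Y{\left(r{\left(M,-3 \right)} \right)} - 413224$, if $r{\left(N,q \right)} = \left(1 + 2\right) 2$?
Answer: $-413218$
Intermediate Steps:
$M = 60$ ($M = 20 \cdot 3 = 60$)
$r{\left(N,q \right)} = 6$ ($r{\left(N,q \right)} = 3 \cdot 2 = 6$)
$Y{\left(r{\left(M,-3 \right)} \right)} - 413224 = 6 - 413224 = -413218$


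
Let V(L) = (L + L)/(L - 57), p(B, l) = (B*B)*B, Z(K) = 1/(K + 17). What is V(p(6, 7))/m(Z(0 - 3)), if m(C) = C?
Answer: 2016/53 ≈ 38.038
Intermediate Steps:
Z(K) = 1/(17 + K)
p(B, l) = B**3 (p(B, l) = B**2*B = B**3)
V(L) = 2*L/(-57 + L) (V(L) = (2*L)/(-57 + L) = 2*L/(-57 + L))
V(p(6, 7))/m(Z(0 - 3)) = (2*6**3/(-57 + 6**3))/(1/(17 + (0 - 3))) = (2*216/(-57 + 216))/(1/(17 - 3)) = (2*216/159)/(1/14) = (2*216*(1/159))/(1/14) = (144/53)*14 = 2016/53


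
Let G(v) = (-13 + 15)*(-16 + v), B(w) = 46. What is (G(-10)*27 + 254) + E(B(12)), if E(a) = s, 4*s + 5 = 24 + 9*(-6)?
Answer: -4635/4 ≈ -1158.8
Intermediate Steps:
s = -35/4 (s = -5/4 + (24 + 9*(-6))/4 = -5/4 + (24 - 54)/4 = -5/4 + (1/4)*(-30) = -5/4 - 15/2 = -35/4 ≈ -8.7500)
G(v) = -32 + 2*v (G(v) = 2*(-16 + v) = -32 + 2*v)
E(a) = -35/4
(G(-10)*27 + 254) + E(B(12)) = ((-32 + 2*(-10))*27 + 254) - 35/4 = ((-32 - 20)*27 + 254) - 35/4 = (-52*27 + 254) - 35/4 = (-1404 + 254) - 35/4 = -1150 - 35/4 = -4635/4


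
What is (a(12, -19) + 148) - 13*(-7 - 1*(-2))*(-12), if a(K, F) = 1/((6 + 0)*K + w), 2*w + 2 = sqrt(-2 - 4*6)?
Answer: 2*(-316*sqrt(26) + 44871*I)/(sqrt(26) - 142*I) ≈ -631.99 - 0.00050511*I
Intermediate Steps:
w = -1 + I*sqrt(26)/2 (w = -1 + sqrt(-2 - 4*6)/2 = -1 + sqrt(-2 - 24)/2 = -1 + sqrt(-26)/2 = -1 + (I*sqrt(26))/2 = -1 + I*sqrt(26)/2 ≈ -1.0 + 2.5495*I)
a(K, F) = 1/(-1 + 6*K + I*sqrt(26)/2) (a(K, F) = 1/((6 + 0)*K + (-1 + I*sqrt(26)/2)) = 1/(6*K + (-1 + I*sqrt(26)/2)) = 1/(-1 + 6*K + I*sqrt(26)/2))
(a(12, -19) + 148) - 13*(-7 - 1*(-2))*(-12) = (2/(-2 + 12*12 + I*sqrt(26)) + 148) - 13*(-7 - 1*(-2))*(-12) = (2/(-2 + 144 + I*sqrt(26)) + 148) - 13*(-7 + 2)*(-12) = (2/(142 + I*sqrt(26)) + 148) - 13*(-5)*(-12) = (148 + 2/(142 + I*sqrt(26))) + 65*(-12) = (148 + 2/(142 + I*sqrt(26))) - 780 = -632 + 2/(142 + I*sqrt(26))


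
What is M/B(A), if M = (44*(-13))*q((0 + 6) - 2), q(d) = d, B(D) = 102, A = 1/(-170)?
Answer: -1144/51 ≈ -22.431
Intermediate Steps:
A = -1/170 ≈ -0.0058824
M = -2288 (M = (44*(-13))*((0 + 6) - 2) = -572*(6 - 2) = -572*4 = -2288)
M/B(A) = -2288/102 = -2288*1/102 = -1144/51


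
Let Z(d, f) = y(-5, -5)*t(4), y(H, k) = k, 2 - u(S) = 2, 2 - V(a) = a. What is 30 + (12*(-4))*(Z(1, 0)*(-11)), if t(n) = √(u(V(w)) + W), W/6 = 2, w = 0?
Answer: 30 - 5280*√3 ≈ -9115.2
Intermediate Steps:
V(a) = 2 - a
u(S) = 0 (u(S) = 2 - 1*2 = 2 - 2 = 0)
W = 12 (W = 6*2 = 12)
t(n) = 2*√3 (t(n) = √(0 + 12) = √12 = 2*√3)
Z(d, f) = -10*√3
30 + (12*(-4))*(Z(1, 0)*(-11)) = 30 + (12*(-4))*(-10*√3*(-11)) = 30 - 5280*√3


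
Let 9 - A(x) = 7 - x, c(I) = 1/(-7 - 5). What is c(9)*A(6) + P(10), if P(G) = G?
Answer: 28/3 ≈ 9.3333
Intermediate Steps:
c(I) = -1/12 (c(I) = 1/(-12) = -1/12)
A(x) = 2 + x (A(x) = 9 - (7 - x) = 9 + (-7 + x) = 2 + x)
c(9)*A(6) + P(10) = -(2 + 6)/12 + 10 = -1/12*8 + 10 = -⅔ + 10 = 28/3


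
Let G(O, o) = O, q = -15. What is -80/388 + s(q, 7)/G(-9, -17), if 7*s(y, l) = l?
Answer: -277/873 ≈ -0.31730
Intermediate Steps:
s(y, l) = l/7
-80/388 + s(q, 7)/G(-9, -17) = -80/388 + ((⅐)*7)/(-9) = -80*1/388 + 1*(-⅑) = -20/97 - ⅑ = -277/873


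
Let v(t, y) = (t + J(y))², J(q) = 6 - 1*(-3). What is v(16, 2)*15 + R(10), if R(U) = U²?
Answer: 9475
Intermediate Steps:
J(q) = 9 (J(q) = 6 + 3 = 9)
v(t, y) = (9 + t)² (v(t, y) = (t + 9)² = (9 + t)²)
v(16, 2)*15 + R(10) = (9 + 16)²*15 + 10² = 25²*15 + 100 = 625*15 + 100 = 9375 + 100 = 9475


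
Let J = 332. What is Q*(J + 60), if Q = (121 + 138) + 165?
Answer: 166208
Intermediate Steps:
Q = 424 (Q = 259 + 165 = 424)
Q*(J + 60) = 424*(332 + 60) = 424*392 = 166208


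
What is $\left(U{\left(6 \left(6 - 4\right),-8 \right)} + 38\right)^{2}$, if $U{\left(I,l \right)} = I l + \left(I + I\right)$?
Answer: $1156$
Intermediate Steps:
$U{\left(I,l \right)} = 2 I + I l$ ($U{\left(I,l \right)} = I l + 2 I = 2 I + I l$)
$\left(U{\left(6 \left(6 - 4\right),-8 \right)} + 38\right)^{2} = \left(6 \left(6 - 4\right) \left(2 - 8\right) + 38\right)^{2} = \left(6 \cdot 2 \left(-6\right) + 38\right)^{2} = \left(12 \left(-6\right) + 38\right)^{2} = \left(-72 + 38\right)^{2} = \left(-34\right)^{2} = 1156$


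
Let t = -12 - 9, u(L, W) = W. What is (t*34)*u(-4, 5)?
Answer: -3570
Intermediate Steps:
t = -21
(t*34)*u(-4, 5) = -21*34*5 = -714*5 = -3570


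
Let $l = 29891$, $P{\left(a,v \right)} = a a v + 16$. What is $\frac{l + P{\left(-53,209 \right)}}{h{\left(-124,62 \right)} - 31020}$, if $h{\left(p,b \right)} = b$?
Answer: $- \frac{308494}{15479} \approx -19.93$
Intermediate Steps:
$P{\left(a,v \right)} = 16 + v a^{2}$ ($P{\left(a,v \right)} = a^{2} v + 16 = v a^{2} + 16 = 16 + v a^{2}$)
$\frac{l + P{\left(-53,209 \right)}}{h{\left(-124,62 \right)} - 31020} = \frac{29891 + \left(16 + 209 \left(-53\right)^{2}\right)}{62 - 31020} = \frac{29891 + \left(16 + 209 \cdot 2809\right)}{-30958} = \left(29891 + \left(16 + 587081\right)\right) \left(- \frac{1}{30958}\right) = \left(29891 + 587097\right) \left(- \frac{1}{30958}\right) = 616988 \left(- \frac{1}{30958}\right) = - \frac{308494}{15479}$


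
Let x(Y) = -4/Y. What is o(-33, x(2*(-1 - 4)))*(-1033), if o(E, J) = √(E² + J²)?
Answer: -1033*√27229/5 ≈ -34092.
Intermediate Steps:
o(-33, x(2*(-1 - 4)))*(-1033) = √((-33)² + (-4*1/(2*(-1 - 4)))²)*(-1033) = √(1089 + (-4/(2*(-5)))²)*(-1033) = √(1089 + (-4/(-10))²)*(-1033) = √(1089 + (-4*(-⅒))²)*(-1033) = √(1089 + (⅖)²)*(-1033) = √(1089 + 4/25)*(-1033) = √(27229/25)*(-1033) = (√27229/5)*(-1033) = -1033*√27229/5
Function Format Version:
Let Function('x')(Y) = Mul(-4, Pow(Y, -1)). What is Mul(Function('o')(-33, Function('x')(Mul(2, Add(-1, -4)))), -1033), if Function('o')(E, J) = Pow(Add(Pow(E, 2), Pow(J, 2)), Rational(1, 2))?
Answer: Mul(Rational(-1033, 5), Pow(27229, Rational(1, 2))) ≈ -34092.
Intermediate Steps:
Mul(Function('o')(-33, Function('x')(Mul(2, Add(-1, -4)))), -1033) = Mul(Pow(Add(Pow(-33, 2), Pow(Mul(-4, Pow(Mul(2, Add(-1, -4)), -1)), 2)), Rational(1, 2)), -1033) = Mul(Pow(Add(1089, Pow(Mul(-4, Pow(Mul(2, -5), -1)), 2)), Rational(1, 2)), -1033) = Mul(Pow(Add(1089, Pow(Mul(-4, Pow(-10, -1)), 2)), Rational(1, 2)), -1033) = Mul(Pow(Add(1089, Pow(Mul(-4, Rational(-1, 10)), 2)), Rational(1, 2)), -1033) = Mul(Pow(Add(1089, Pow(Rational(2, 5), 2)), Rational(1, 2)), -1033) = Mul(Pow(Add(1089, Rational(4, 25)), Rational(1, 2)), -1033) = Mul(Pow(Rational(27229, 25), Rational(1, 2)), -1033) = Mul(Mul(Rational(1, 5), Pow(27229, Rational(1, 2))), -1033) = Mul(Rational(-1033, 5), Pow(27229, Rational(1, 2)))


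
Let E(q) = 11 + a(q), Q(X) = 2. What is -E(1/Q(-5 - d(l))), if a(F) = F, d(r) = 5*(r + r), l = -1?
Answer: -23/2 ≈ -11.500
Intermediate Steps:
d(r) = 10*r (d(r) = 5*(2*r) = 10*r)
E(q) = 11 + q
-E(1/Q(-5 - d(l))) = -(11 + 1/2) = -1*23/2 = -23/2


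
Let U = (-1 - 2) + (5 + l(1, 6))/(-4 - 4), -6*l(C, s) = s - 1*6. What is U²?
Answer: 841/64 ≈ 13.141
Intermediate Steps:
l(C, s) = 1 - s/6 (l(C, s) = -(s - 1*6)/6 = -(s - 6)/6 = -(-6 + s)/6 = 1 - s/6)
U = -29/8 (U = (-1 - 2) + (5 + (1 - ⅙*6))/(-4 - 4) = -3 + (5 + (1 - 1))/(-8) = -3 + (5 + 0)*(-⅛) = -3 + 5*(-⅛) = -3 - 5/8 = -29/8 ≈ -3.6250)
U² = (-29/8)² = 841/64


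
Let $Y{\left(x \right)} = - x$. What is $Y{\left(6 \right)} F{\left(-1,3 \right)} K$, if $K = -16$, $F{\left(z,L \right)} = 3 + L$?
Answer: $576$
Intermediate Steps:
$Y{\left(6 \right)} F{\left(-1,3 \right)} K = \left(-1\right) 6 \left(3 + 3\right) \left(-16\right) = \left(-6\right) 6 \left(-16\right) = \left(-36\right) \left(-16\right) = 576$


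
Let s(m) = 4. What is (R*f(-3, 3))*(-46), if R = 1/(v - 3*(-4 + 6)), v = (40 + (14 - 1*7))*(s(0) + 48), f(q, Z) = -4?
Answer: 4/53 ≈ 0.075472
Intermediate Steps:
v = 2444 (v = (40 + (14 - 1*7))*(4 + 48) = (40 + (14 - 7))*52 = (40 + 7)*52 = 47*52 = 2444)
R = 1/2438 (R = 1/(2444 - 3*(-4 + 6)) = 1/(2444 - 3*2) = 1/(2444 - 6) = 1/2438 ≈ 0.00041017)
(R*f(-3, 3))*(-46) = ((1/2438)*(-4))*(-46) = -2/1219*(-46) = 4/53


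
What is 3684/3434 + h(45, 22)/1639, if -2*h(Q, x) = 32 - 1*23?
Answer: 6022623/5628326 ≈ 1.0701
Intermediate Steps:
h(Q, x) = -9/2 (h(Q, x) = -(32 - 1*23)/2 = -(32 - 23)/2 = -1/2*9 = -9/2)
3684/3434 + h(45, 22)/1639 = 3684/3434 - 9/2/1639 = 3684*(1/3434) - 9/2*1/1639 = 1842/1717 - 9/3278 = 6022623/5628326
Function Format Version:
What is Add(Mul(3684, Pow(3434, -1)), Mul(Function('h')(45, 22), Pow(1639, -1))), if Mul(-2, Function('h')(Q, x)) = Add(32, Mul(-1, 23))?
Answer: Rational(6022623, 5628326) ≈ 1.0701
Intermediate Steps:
Function('h')(Q, x) = Rational(-9, 2) (Function('h')(Q, x) = Mul(Rational(-1, 2), Add(32, Mul(-1, 23))) = Mul(Rational(-1, 2), Add(32, -23)) = Mul(Rational(-1, 2), 9) = Rational(-9, 2))
Add(Mul(3684, Pow(3434, -1)), Mul(Function('h')(45, 22), Pow(1639, -1))) = Add(Mul(3684, Pow(3434, -1)), Mul(Rational(-9, 2), Pow(1639, -1))) = Add(Mul(3684, Rational(1, 3434)), Mul(Rational(-9, 2), Rational(1, 1639))) = Add(Rational(1842, 1717), Rational(-9, 3278)) = Rational(6022623, 5628326)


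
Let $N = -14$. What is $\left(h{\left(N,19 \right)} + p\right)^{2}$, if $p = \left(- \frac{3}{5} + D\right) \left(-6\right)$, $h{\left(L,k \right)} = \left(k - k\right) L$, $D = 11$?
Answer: $\frac{97344}{25} \approx 3893.8$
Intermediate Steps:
$h{\left(L,k \right)} = 0$ ($h{\left(L,k \right)} = 0 L = 0$)
$p = - \frac{312}{5}$ ($p = \left(- \frac{3}{5} + 11\right) \left(-6\right) = \frac{52}{5} \left(-6\right) = - \frac{312}{5} \approx -62.4$)
$\left(h{\left(N,19 \right)} + p\right)^{2} = \left(0 - \frac{312}{5}\right)^{2} = \left(- \frac{312}{5}\right)^{2} = \frac{97344}{25}$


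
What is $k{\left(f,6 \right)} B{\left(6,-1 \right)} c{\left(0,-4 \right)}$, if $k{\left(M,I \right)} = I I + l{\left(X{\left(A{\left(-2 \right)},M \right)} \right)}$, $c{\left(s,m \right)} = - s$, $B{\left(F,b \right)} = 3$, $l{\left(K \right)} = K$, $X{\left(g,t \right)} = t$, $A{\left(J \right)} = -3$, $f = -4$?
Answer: $0$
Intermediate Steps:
$k{\left(M,I \right)} = M + I^{2}$ ($k{\left(M,I \right)} = I I + M = I^{2} + M = M + I^{2}$)
$k{\left(f,6 \right)} B{\left(6,-1 \right)} c{\left(0,-4 \right)} = \left(-4 + 6^{2}\right) 3 \left(\left(-1\right) 0\right) = \left(-4 + 36\right) 3 \cdot 0 = 32 \cdot 3 \cdot 0 = 96 \cdot 0 = 0$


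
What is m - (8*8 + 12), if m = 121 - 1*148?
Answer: -103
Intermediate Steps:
m = -27 (m = 121 - 148 = -27)
m - (8*8 + 12) = -27 - (8*8 + 12) = -27 - (64 + 12) = -27 - 1*76 = -27 - 76 = -103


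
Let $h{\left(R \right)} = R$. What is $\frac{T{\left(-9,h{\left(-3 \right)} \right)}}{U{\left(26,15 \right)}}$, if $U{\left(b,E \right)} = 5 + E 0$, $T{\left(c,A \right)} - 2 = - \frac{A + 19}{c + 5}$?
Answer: $\frac{6}{5} \approx 1.2$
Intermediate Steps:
$T{\left(c,A \right)} = 2 - \frac{19 + A}{5 + c}$ ($T{\left(c,A \right)} = 2 - \frac{A + 19}{c + 5} = 2 - \frac{19 + A}{5 + c}$)
$U{\left(b,E \right)} = 5$ ($U{\left(b,E \right)} = 5 + 0 = 5$)
$\frac{T{\left(-9,h{\left(-3 \right)} \right)}}{U{\left(26,15 \right)}} = \frac{\frac{1}{5 - 9} \left(-9 - -3 + 2 \left(-9\right)\right)}{5} = \frac{-9 + 3 - 18}{-4} \cdot \frac{1}{5} = \left(- \frac{1}{4}\right) \left(-24\right) \frac{1}{5} = 6 \cdot \frac{1}{5} = \frac{6}{5}$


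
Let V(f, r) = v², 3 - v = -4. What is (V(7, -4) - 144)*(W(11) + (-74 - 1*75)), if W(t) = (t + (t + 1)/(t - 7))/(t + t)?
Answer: 155040/11 ≈ 14095.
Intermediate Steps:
v = 7 (v = 3 - 1*(-4) = 3 + 4 = 7)
W(t) = (t + (1 + t)/(-7 + t))/(2*t) (W(t) = (t + (1 + t)/(-7 + t))/((2*t)) = (t + (1 + t)/(-7 + t))*(1/(2*t)) = (t + (1 + t)/(-7 + t))/(2*t))
V(f, r) = 49 (V(f, r) = 7² = 49)
(V(7, -4) - 144)*(W(11) + (-74 - 1*75)) = (49 - 144)*((½)*(1 + 11² - 6*11)/(11*(-7 + 11)) + (-74 - 1*75)) = -95*((½)*(1/11)*(1 + 121 - 66)/4 + (-74 - 75)) = -95*((½)*(1/11)*(¼)*56 - 149) = -95*(7/11 - 149) = -95*(-1632/11) = 155040/11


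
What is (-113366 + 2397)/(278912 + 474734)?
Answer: -110969/753646 ≈ -0.14724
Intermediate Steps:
(-113366 + 2397)/(278912 + 474734) = -110969/753646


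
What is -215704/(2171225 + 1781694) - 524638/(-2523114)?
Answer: 764802868033/4986832634883 ≈ 0.15336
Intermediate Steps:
-215704/(2171225 + 1781694) - 524638/(-2523114) = -215704/3952919 - 524638*(-1/2523114) = -215704*1/3952919 + 262319/1261557 = -215704/3952919 + 262319/1261557 = 764802868033/4986832634883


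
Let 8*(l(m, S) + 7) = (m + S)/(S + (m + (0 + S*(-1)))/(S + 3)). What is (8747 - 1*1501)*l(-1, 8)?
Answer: -15749181/316 ≈ -49839.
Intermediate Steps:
l(m, S) = -7 + (S + m)/(8*(S + (m - S)/(3 + S))) (l(m, S) = -7 + ((m + S)/(S + (m + (0 + S*(-1)))/(S + 3)))/8 = -7 + ((S + m)/(S + (m + (0 - S))/(3 + S)))/8 = -7 + ((S + m)/(S + (m - S)/(3 + S)))/8 = -7 + (S + m)/(8*(S + (m - S)/(3 + S))))
(8747 - 1*1501)*l(-1, 8) = (8747 - 1*1501)*((-109*8 - 55*8**2 - 53*(-1) + 8*(-1))/(8*(-1 + 8**2 + 2*8))) = (8747 - 1501)*((-872 - 55*64 + 53 - 8)/(8*(-1 + 64 + 16))) = 7246*((1/8)*(-872 - 3520 + 53 - 8)/79) = 7246*((1/8)*(1/79)*(-4347)) = 7246*(-4347/632) = -15749181/316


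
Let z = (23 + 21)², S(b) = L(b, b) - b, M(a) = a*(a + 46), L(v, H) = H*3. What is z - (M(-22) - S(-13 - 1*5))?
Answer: 2428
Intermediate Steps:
L(v, H) = 3*H
M(a) = a*(46 + a)
S(b) = 2*b (S(b) = 3*b - b = 2*b)
z = 1936 (z = 44² = 1936)
z - (M(-22) - S(-13 - 1*5)) = 1936 - (-22*(46 - 22) - 2*(-13 - 1*5)) = 1936 - (-22*24 - 2*(-13 - 5)) = 1936 - (-528 - 2*(-18)) = 1936 - (-528 - 1*(-36)) = 1936 - (-528 + 36) = 1936 - 1*(-492) = 1936 + 492 = 2428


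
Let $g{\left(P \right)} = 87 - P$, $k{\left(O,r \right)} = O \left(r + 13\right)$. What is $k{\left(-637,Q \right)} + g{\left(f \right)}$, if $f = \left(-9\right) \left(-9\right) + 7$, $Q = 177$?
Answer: $-121031$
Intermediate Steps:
$f = 88$ ($f = 81 + 7 = 88$)
$k{\left(O,r \right)} = O \left(13 + r\right)$
$k{\left(-637,Q \right)} + g{\left(f \right)} = - 637 \left(13 + 177\right) + \left(87 - 88\right) = \left(-637\right) 190 + \left(87 - 88\right) = -121030 - 1 = -121031$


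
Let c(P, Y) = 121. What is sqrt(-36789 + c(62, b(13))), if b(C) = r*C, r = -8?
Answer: 2*I*sqrt(9167) ≈ 191.49*I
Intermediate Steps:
b(C) = -8*C
sqrt(-36789 + c(62, b(13))) = sqrt(-36789 + 121) = sqrt(-36668) = 2*I*sqrt(9167)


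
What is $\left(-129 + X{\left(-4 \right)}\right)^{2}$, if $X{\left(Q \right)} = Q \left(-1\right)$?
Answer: $15625$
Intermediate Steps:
$X{\left(Q \right)} = - Q$
$\left(-129 + X{\left(-4 \right)}\right)^{2} = \left(-129 - -4\right)^{2} = \left(-129 + 4\right)^{2} = \left(-125\right)^{2} = 15625$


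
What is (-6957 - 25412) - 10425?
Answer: -42794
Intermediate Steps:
(-6957 - 25412) - 10425 = -32369 - 10425 = -42794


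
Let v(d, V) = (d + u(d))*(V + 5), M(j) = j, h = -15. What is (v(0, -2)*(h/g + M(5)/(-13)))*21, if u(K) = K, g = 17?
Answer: 0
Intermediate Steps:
v(d, V) = 2*d*(5 + V) (v(d, V) = (d + d)*(V + 5) = (2*d)*(5 + V) = 2*d*(5 + V))
(v(0, -2)*(h/g + M(5)/(-13)))*21 = ((2*0*(5 - 2))*(-15/17 + 5/(-13)))*21 = ((2*0*3)*(-15*1/17 + 5*(-1/13)))*21 = (0*(-15/17 - 5/13))*21 = (0*(-280/221))*21 = 0*21 = 0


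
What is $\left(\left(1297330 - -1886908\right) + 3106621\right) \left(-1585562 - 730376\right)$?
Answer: $-14569239410742$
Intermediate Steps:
$\left(\left(1297330 - -1886908\right) + 3106621\right) \left(-1585562 - 730376\right) = \left(\left(1297330 + 1886908\right) + 3106621\right) \left(-2315938\right) = \left(3184238 + 3106621\right) \left(-2315938\right) = 6290859 \left(-2315938\right) = -14569239410742$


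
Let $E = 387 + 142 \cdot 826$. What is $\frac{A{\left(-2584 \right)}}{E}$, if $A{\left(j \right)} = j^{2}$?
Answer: $\frac{6677056}{117679} \approx 56.74$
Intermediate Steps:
$E = 117679$ ($E = 387 + 117292 = 117679$)
$\frac{A{\left(-2584 \right)}}{E} = \frac{\left(-2584\right)^{2}}{117679} = 6677056 \cdot \frac{1}{117679} = \frac{6677056}{117679}$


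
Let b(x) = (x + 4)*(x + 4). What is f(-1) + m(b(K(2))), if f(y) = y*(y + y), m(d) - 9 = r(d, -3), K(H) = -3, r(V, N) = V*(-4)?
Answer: 7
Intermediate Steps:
r(V, N) = -4*V
b(x) = (4 + x)**2 (b(x) = (4 + x)*(4 + x) = (4 + x)**2)
m(d) = 9 - 4*d
f(y) = 2*y**2 (f(y) = y*(2*y) = 2*y**2)
f(-1) + m(b(K(2))) = 2*(-1)**2 + (9 - 4*(4 - 3)**2) = 2*1 + (9 - 4*1**2) = 2 + (9 - 4*1) = 2 + (9 - 4) = 2 + 5 = 7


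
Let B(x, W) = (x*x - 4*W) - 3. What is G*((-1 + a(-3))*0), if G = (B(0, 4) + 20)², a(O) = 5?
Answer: 0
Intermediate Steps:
B(x, W) = -3 + x² - 4*W (B(x, W) = (x² - 4*W) - 3 = -3 + x² - 4*W)
G = 1 (G = ((-3 + 0² - 4*4) + 20)² = ((-3 + 0 - 16) + 20)² = (-19 + 20)² = 1² = 1)
G*((-1 + a(-3))*0) = 1*((-1 + 5)*0) = 1*(4*0) = 1*0 = 0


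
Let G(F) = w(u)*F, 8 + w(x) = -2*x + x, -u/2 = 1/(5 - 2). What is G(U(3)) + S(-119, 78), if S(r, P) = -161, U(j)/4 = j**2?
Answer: -425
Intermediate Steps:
u = -2/3 (u = -2/(5 - 2) = -2/3 ≈ -0.66667)
w(x) = -8 - x (w(x) = -8 + (-2*x + x) = -8 - x)
U(j) = 4*j**2
G(F) = -22*F/3 (G(F) = (-8 - 1*(-2/3))*F = (-8 + 2/3)*F = -22*F/3)
G(U(3)) + S(-119, 78) = -88*3**2/3 - 161 = -88*9/3 - 161 = -22/3*36 - 161 = -264 - 161 = -425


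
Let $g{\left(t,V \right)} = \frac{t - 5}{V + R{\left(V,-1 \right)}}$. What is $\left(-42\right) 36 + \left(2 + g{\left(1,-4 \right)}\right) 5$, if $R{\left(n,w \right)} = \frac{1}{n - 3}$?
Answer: $- \frac{43418}{29} \approx -1497.2$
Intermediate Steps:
$R{\left(n,w \right)} = \frac{1}{-3 + n}$
$g{\left(t,V \right)} = \frac{-5 + t}{V + \frac{1}{-3 + V}}$ ($g{\left(t,V \right)} = \frac{t - 5}{V + \frac{1}{-3 + V}} = \frac{-5 + t}{V + \frac{1}{-3 + V}}$)
$\left(-42\right) 36 + \left(2 + g{\left(1,-4 \right)}\right) 5 = \left(-42\right) 36 + \left(2 + \frac{\left(-5 + 1\right) \left(-3 - 4\right)}{1 - 4 \left(-3 - 4\right)}\right) 5 = -1512 + \left(2 + \frac{1}{1 - -28} \left(-4\right) \left(-7\right)\right) 5 = -1512 + \left(2 + \frac{1}{1 + 28} \left(-4\right) \left(-7\right)\right) 5 = -1512 + \left(2 + \frac{1}{29} \left(-4\right) \left(-7\right)\right) 5 = -1512 + \left(2 + \frac{28}{29}\right) 5 = -1512 + \frac{86}{29} \cdot 5 = -1512 + \frac{430}{29} = - \frac{43418}{29}$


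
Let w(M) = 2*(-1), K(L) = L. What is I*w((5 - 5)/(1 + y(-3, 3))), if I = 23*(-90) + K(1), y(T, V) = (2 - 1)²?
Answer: 4138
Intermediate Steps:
y(T, V) = 1 (y(T, V) = 1² = 1)
w(M) = -2
I = -2069 (I = 23*(-90) + 1 = -2070 + 1 = -2069)
I*w((5 - 5)/(1 + y(-3, 3))) = -2069*(-2) = 4138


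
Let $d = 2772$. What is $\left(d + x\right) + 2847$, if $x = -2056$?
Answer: $3563$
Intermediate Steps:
$\left(d + x\right) + 2847 = \left(2772 - 2056\right) + 2847 = 716 + 2847 = 3563$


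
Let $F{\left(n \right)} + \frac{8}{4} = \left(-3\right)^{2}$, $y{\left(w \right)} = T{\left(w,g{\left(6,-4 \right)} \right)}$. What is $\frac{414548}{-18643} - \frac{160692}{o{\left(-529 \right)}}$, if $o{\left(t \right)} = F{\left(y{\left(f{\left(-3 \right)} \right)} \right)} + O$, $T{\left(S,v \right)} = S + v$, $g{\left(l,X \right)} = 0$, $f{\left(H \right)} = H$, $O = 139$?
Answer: $- \frac{1528152482}{1360939} \approx -1122.9$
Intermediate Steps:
$y{\left(w \right)} = w$ ($y{\left(w \right)} = w + 0 = w$)
$F{\left(n \right)} = 7$ ($F{\left(n \right)} = -2 + \left(-3\right)^{2} = -2 + 9 = 7$)
$o{\left(t \right)} = 146$ ($o{\left(t \right)} = 7 + 139 = 146$)
$\frac{414548}{-18643} - \frac{160692}{o{\left(-529 \right)}} = \frac{414548}{-18643} - \frac{160692}{146} = 414548 \left(- \frac{1}{18643}\right) - \frac{80346}{73} = - \frac{414548}{18643} - \frac{80346}{73} = - \frac{1528152482}{1360939}$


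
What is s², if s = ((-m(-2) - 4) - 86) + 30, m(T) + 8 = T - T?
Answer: 2704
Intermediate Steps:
m(T) = -8 (m(T) = -8 + (T - T) = -8 + 0 = -8)
s = -52 (s = ((-1*(-8) - 4) - 86) + 30 = ((8 - 4) - 86) + 30 = (4 - 86) + 30 = -82 + 30 = -52)
s² = (-52)² = 2704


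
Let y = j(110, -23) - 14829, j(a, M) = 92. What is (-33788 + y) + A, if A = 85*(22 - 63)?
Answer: -52010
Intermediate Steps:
A = -3485 (A = 85*(-41) = -3485)
y = -14737 (y = 92 - 14829 = -14737)
(-33788 + y) + A = (-33788 - 14737) - 3485 = -48525 - 3485 = -52010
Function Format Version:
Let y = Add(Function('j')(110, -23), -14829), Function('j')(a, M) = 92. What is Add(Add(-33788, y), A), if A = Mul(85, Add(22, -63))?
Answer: -52010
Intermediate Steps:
A = -3485 (A = Mul(85, -41) = -3485)
y = -14737 (y = Add(92, -14829) = -14737)
Add(Add(-33788, y), A) = Add(Add(-33788, -14737), -3485) = Add(-48525, -3485) = -52010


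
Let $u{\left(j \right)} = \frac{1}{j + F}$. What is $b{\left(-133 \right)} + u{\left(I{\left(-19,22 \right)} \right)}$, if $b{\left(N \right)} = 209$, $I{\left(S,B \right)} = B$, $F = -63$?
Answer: $\frac{8568}{41} \approx 208.98$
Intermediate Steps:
$u{\left(j \right)} = \frac{1}{-63 + j}$ ($u{\left(j \right)} = \frac{1}{j - 63} = \frac{1}{-63 + j}$)
$b{\left(-133 \right)} + u{\left(I{\left(-19,22 \right)} \right)} = 209 + \frac{1}{-63 + 22} = 209 + \frac{1}{-41} = 209 - \frac{1}{41} = \frac{8568}{41}$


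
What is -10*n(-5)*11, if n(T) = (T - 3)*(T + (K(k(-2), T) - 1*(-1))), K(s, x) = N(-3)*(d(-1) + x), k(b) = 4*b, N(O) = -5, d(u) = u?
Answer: 22880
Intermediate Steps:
K(s, x) = 5 - 5*x (K(s, x) = -5*(-1 + x) = 5 - 5*x)
n(T) = (-3 + T)*(6 - 4*T) (n(T) = (T - 3)*(T + ((5 - 5*T) - 1*(-1))) = (-3 + T)*(T + ((5 - 5*T) + 1)) = (-3 + T)*(T + (6 - 5*T)) = (-3 + T)*(6 - 4*T))
-10*n(-5)*11 = -10*(-18 - 4*(-5)² + 18*(-5))*11 = -10*(-18 - 4*25 - 90)*11 = -10*(-18 - 100 - 90)*11 = -10*(-208)*11 = 2080*11 = 22880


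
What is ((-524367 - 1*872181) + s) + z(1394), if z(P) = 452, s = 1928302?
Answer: 532206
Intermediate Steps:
((-524367 - 1*872181) + s) + z(1394) = ((-524367 - 1*872181) + 1928302) + 452 = ((-524367 - 872181) + 1928302) + 452 = (-1396548 + 1928302) + 452 = 531754 + 452 = 532206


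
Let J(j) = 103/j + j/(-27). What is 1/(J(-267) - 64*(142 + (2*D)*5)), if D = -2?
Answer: -801/6246596 ≈ -0.00012823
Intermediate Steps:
J(j) = 103/j - j/27 (J(j) = 103/j + j*(-1/27) = 103/j - j/27)
1/(J(-267) - 64*(142 + (2*D)*5)) = 1/((103/(-267) - 1/27*(-267)) - 64*(142 + (2*(-2))*5)) = 1/((103*(-1/267) + 89/9) - 64*(142 - 4*5)) = 1/((-103/267 + 89/9) - 64*(142 - 20)) = 1/(7612/801 - 64*122) = 1/(7612/801 - 7808) = 1/(-6246596/801) = -801/6246596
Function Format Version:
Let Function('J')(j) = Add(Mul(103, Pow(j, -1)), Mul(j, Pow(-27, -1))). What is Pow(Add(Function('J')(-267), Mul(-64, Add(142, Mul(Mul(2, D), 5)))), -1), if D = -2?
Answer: Rational(-801, 6246596) ≈ -0.00012823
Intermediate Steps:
Function('J')(j) = Add(Mul(103, Pow(j, -1)), Mul(Rational(-1, 27), j)) (Function('J')(j) = Add(Mul(103, Pow(j, -1)), Mul(j, Rational(-1, 27))) = Add(Mul(103, Pow(j, -1)), Mul(Rational(-1, 27), j)))
Pow(Add(Function('J')(-267), Mul(-64, Add(142, Mul(Mul(2, D), 5)))), -1) = Pow(Add(Add(Mul(103, Pow(-267, -1)), Mul(Rational(-1, 27), -267)), Mul(-64, Add(142, Mul(Mul(2, -2), 5)))), -1) = Pow(Add(Add(Mul(103, Rational(-1, 267)), Rational(89, 9)), Mul(-64, Add(142, Mul(-4, 5)))), -1) = Pow(Add(Add(Rational(-103, 267), Rational(89, 9)), Mul(-64, Add(142, -20))), -1) = Pow(Add(Rational(7612, 801), Mul(-64, 122)), -1) = Pow(Add(Rational(7612, 801), -7808), -1) = Pow(Rational(-6246596, 801), -1) = Rational(-801, 6246596)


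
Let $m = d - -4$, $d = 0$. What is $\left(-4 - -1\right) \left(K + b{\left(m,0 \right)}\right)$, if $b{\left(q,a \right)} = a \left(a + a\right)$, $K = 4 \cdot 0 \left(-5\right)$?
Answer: $0$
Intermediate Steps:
$K = 0$ ($K = 0 \left(-5\right) = 0$)
$m = 4$ ($m = 0 - -4 = 0 + 4 = 4$)
$b{\left(q,a \right)} = 2 a^{2}$ ($b{\left(q,a \right)} = a 2 a = 2 a^{2}$)
$\left(-4 - -1\right) \left(K + b{\left(m,0 \right)}\right) = \left(-4 - -1\right) \left(0 + 2 \cdot 0^{2}\right) = \left(-4 + 1\right) \left(0 + 2 \cdot 0\right) = - 3 \left(0 + 0\right) = \left(-3\right) 0 = 0$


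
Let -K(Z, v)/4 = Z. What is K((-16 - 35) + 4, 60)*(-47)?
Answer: -8836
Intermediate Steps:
K(Z, v) = -4*Z
K((-16 - 35) + 4, 60)*(-47) = -4*((-16 - 35) + 4)*(-47) = -4*(-51 + 4)*(-47) = -4*(-47)*(-47) = 188*(-47) = -8836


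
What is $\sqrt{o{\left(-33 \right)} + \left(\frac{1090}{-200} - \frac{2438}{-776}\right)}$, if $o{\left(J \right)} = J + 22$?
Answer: $\frac{i \sqrt{12521730}}{970} \approx 3.648 i$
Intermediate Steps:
$o{\left(J \right)} = 22 + J$
$\sqrt{o{\left(-33 \right)} + \left(\frac{1090}{-200} - \frac{2438}{-776}\right)} = \sqrt{\left(22 - 33\right) + \left(\frac{1090}{-200} - \frac{2438}{-776}\right)} = \sqrt{-11 + \left(1090 \left(- \frac{1}{200}\right) - - \frac{1219}{388}\right)} = \sqrt{-11 + \left(- \frac{109}{20} + \frac{1219}{388}\right)} = \sqrt{-11 - \frac{2239}{970}} = \sqrt{- \frac{12909}{970}} = \frac{i \sqrt{12521730}}{970}$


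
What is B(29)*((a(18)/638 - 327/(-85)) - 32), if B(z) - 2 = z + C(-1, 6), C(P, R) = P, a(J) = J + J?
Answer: -4571022/5423 ≈ -842.90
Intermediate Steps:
a(J) = 2*J
B(z) = 1 + z (B(z) = 2 + (z - 1) = 2 + (-1 + z) = 1 + z)
B(29)*((a(18)/638 - 327/(-85)) - 32) = (1 + 29)*(((2*18)/638 - 327/(-85)) - 32) = 30*((36*(1/638) - 327*(-1/85)) - 32) = 30*((18/319 + 327/85) - 32) = 30*(105843/27115 - 32) = 30*(-761837/27115) = -4571022/5423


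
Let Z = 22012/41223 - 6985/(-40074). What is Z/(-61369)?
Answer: -130005727/11264419748582 ≈ -1.1541e-5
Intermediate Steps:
Z = 130005727/183552278 (Z = 22012*(1/41223) - 6985*(-1/40074) = 22012/41223 + 6985/40074 = 130005727/183552278 ≈ 0.70828)
Z/(-61369) = (130005727/183552278)/(-61369) = (130005727/183552278)*(-1/61369) = -130005727/11264419748582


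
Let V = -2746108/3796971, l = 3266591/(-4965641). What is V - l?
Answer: -1233035179367/18854394873411 ≈ -0.065398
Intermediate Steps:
l = -3266591/4965641 (l = 3266591*(-1/4965641) = -3266591/4965641 ≈ -0.65784)
V = -2746108/3796971 (V = -2746108*1/3796971 = -2746108/3796971 ≈ -0.72324)
V - l = -2746108/3796971 - 1*(-3266591/4965641) = -2746108/3796971 + 3266591/4965641 = -1233035179367/18854394873411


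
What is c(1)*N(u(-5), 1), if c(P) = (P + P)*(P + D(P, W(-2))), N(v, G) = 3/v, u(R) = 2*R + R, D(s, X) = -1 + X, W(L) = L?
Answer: ⅘ ≈ 0.80000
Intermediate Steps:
u(R) = 3*R
c(P) = 2*P*(-3 + P) (c(P) = (P + P)*(P + (-1 - 2)) = (2*P)*(P - 3) = (2*P)*(-3 + P) = 2*P*(-3 + P))
c(1)*N(u(-5), 1) = (2*1*(-3 + 1))*(3/((3*(-5)))) = (2*1*(-2))*(3/(-15)) = -12*(-1)/15 = -4*(-⅕) = ⅘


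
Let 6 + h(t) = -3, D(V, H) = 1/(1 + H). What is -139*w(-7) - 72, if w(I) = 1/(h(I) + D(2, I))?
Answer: -3126/55 ≈ -56.836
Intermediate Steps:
h(t) = -9 (h(t) = -6 - 3 = -9)
w(I) = 1/(-9 + 1/(1 + I))
-139*w(-7) - 72 = -139*(-1 - 1*(-7))/(8 + 9*(-7)) - 72 = -139*(-1 + 7)/(8 - 63) - 72 = -139*6/(-55) - 72 = -(-139)*6/55 - 72 = -139*(-6/55) - 72 = 834/55 - 72 = -3126/55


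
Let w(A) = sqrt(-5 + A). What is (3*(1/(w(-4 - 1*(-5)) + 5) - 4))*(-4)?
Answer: 1332/29 + 24*I/29 ≈ 45.931 + 0.82759*I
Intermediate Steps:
(3*(1/(w(-4 - 1*(-5)) + 5) - 4))*(-4) = (3*(1/(sqrt(-5 + (-4 - 1*(-5))) + 5) - 4))*(-4) = (3*(1/(sqrt(-5 + (-4 + 5)) + 5) - 4))*(-4) = (3*(1/(sqrt(-5 + 1) + 5) - 4))*(-4) = (3*(1/(sqrt(-4) + 5) - 4))*(-4) = (3*(1/(2*I + 5) - 4))*(-4) = (3*(1/(5 + 2*I) - 4))*(-4) = (3*((5 - 2*I)/29 - 4))*(-4) = (3*(-4 + (5 - 2*I)/29))*(-4) = (-12 + 3*(5 - 2*I)/29)*(-4) = 48 - 12*(5 - 2*I)/29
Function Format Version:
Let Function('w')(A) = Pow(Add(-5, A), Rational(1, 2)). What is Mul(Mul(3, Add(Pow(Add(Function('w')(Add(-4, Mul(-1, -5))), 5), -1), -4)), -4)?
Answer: Add(Rational(1332, 29), Mul(Rational(24, 29), I)) ≈ Add(45.931, Mul(0.82759, I))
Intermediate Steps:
Mul(Mul(3, Add(Pow(Add(Function('w')(Add(-4, Mul(-1, -5))), 5), -1), -4)), -4) = Mul(Mul(3, Add(Pow(Add(Pow(Add(-5, Add(-4, Mul(-1, -5))), Rational(1, 2)), 5), -1), -4)), -4) = Mul(Mul(3, Add(Pow(Add(Pow(Add(-5, Add(-4, 5)), Rational(1, 2)), 5), -1), -4)), -4) = Mul(Mul(3, Add(Pow(Add(Pow(Add(-5, 1), Rational(1, 2)), 5), -1), -4)), -4) = Mul(Mul(3, Add(Pow(Add(Pow(-4, Rational(1, 2)), 5), -1), -4)), -4) = Mul(Mul(3, Add(Pow(Add(Mul(2, I), 5), -1), -4)), -4) = Mul(Mul(3, Add(Pow(Add(5, Mul(2, I)), -1), -4)), -4) = Mul(Mul(3, Add(Mul(Rational(1, 29), Add(5, Mul(-2, I))), -4)), -4) = Mul(Mul(3, Add(-4, Mul(Rational(1, 29), Add(5, Mul(-2, I))))), -4) = Mul(Add(-12, Mul(Rational(3, 29), Add(5, Mul(-2, I)))), -4) = Add(48, Mul(Rational(-12, 29), Add(5, Mul(-2, I))))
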